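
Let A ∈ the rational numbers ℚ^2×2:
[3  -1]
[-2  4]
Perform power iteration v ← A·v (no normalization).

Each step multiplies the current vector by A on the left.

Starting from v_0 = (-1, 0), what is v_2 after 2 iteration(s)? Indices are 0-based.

v_2 = (-11, 14)

v_0 = (-1, 0).
v_1 = A·v_0 = (-3, 2).
v_2 = A·v_1 = (-11, 14).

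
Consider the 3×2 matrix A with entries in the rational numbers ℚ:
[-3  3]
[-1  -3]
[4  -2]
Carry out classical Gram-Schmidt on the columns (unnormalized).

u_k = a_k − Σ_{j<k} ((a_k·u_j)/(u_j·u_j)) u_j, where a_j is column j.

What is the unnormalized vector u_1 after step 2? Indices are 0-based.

u_1 = (18/13, -46/13, 2/13)

Step 1: u_0 = a_0 = (-3, -1, 4).
Step 2: u_1 = a_1 − (-7/13)·u_0 = (18/13, -46/13, 2/13).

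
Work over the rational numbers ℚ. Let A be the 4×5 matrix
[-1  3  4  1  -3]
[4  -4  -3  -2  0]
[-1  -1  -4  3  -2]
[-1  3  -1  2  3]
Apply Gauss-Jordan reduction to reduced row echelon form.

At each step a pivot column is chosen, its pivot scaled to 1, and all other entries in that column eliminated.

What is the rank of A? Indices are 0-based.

rank = 4

[1] R0 /= -1  ⇒  (1, -3, -4, -1, 3)
     R1 -= 4·R0  ⇒  (0, 8, 13, 2, -12)
     R2 -= -1·R0  ⇒  (0, -4, -8, 2, 1)
     R3 -= -1·R0  ⇒  (0, 0, -5, 1, 6)
[2] R1 /= 8  ⇒  (0, 1, 13/8, 1/4, -3/2)
     R0 -= -3·R1  ⇒  (1, 0, 7/8, -1/4, -3/2)
     R2 -= -4·R1  ⇒  (0, 0, -3/2, 3, -5)
[3] R2 /= -3/2  ⇒  (0, 0, 1, -2, 10/3)
     R0 -= 7/8·R2  ⇒  (1, 0, 0, 3/2, -53/12)
     R1 -= 13/8·R2  ⇒  (0, 1, 0, 7/2, -83/12)
     R3 -= -5·R2  ⇒  (0, 0, 0, -9, 68/3)
[4] R3 /= -9  ⇒  (0, 0, 0, 1, -68/27)
     R0 -= 3/2·R3  ⇒  (1, 0, 0, 0, -23/36)
     R1 -= 7/2·R3  ⇒  (0, 1, 0, 0, 205/108)
     R2 -= -2·R3  ⇒  (0, 0, 1, 0, -46/27)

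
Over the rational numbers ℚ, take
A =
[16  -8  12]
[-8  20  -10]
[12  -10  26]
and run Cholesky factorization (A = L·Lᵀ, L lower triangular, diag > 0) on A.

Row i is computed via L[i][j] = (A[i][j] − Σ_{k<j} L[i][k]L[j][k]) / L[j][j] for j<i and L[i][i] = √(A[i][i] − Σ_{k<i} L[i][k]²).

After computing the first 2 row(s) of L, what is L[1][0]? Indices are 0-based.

Step 1: L[0][0] = √(16) = 4.
  L[1][0] = (-8) / L[0][0] = -2.
Step 2: L[1][1] = √(16) = 4.

L[1][0] = -2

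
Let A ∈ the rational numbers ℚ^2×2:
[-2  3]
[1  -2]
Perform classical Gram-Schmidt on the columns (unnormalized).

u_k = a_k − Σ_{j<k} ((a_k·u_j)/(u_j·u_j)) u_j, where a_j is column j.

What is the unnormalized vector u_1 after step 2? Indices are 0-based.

Step 1: u_0 = a_0 = (-2, 1).
Step 2: u_1 = a_1 − (-8/5)·u_0 = (-1/5, -2/5).

u_1 = (-1/5, -2/5)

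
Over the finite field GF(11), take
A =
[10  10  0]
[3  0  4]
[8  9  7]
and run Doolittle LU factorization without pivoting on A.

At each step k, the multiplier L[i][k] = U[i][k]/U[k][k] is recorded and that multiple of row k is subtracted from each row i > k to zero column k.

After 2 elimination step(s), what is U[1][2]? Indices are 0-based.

k=0: U[0][0]=10
  eliminate (1,0): mult=8, new row 1: (0, 8, 4); set L[1][0]=8
  eliminate (2,0): mult=3, new row 2: (0, 1, 7); set L[2][0]=3
k=1: U[1][1]=8
  eliminate (2,1): mult=7, new row 2: (0, 0, 1); set L[2][1]=7

U[1][2] = 4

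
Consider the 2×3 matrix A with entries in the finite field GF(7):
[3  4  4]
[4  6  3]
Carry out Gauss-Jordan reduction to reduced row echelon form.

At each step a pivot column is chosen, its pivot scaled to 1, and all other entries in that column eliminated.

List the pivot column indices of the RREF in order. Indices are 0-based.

pivot columns: 0, 1

step 1: normalize row 0 (÷3) = (1, 6, 6)
  row 1: subtract 4×row0 = (0, 3, 0)
step 2: normalize row 1 (÷3) = (0, 1, 0)
  row 0: subtract 6×row1 = (1, 0, 6)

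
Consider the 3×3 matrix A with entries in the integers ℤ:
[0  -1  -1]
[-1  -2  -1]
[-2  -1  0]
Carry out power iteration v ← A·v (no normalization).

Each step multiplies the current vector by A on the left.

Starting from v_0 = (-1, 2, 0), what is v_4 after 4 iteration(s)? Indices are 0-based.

v_0 = (-1, 2, 0).
v_1 = A·v_0 = (-2, -3, 0).
v_2 = A·v_1 = (3, 8, 7).
v_3 = A·v_2 = (-15, -26, -14).
v_4 = A·v_3 = (40, 81, 56).

v_4 = (40, 81, 56)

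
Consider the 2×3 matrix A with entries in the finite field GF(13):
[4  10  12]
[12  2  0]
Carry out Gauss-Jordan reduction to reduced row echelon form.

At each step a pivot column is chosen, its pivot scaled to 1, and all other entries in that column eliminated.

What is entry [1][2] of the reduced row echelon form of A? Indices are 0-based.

M[1][2] = 5

[1] R0 /= 4  ⇒  (1, 9, 3)
     R1 -= 12·R0  ⇒  (0, 11, 3)
[2] R1 /= 11  ⇒  (0, 1, 5)
     R0 -= 9·R1  ⇒  (1, 0, 10)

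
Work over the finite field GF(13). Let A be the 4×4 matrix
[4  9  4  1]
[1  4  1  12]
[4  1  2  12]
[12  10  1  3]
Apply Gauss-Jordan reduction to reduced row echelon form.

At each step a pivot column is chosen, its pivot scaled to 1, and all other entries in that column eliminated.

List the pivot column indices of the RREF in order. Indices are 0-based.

[1] R0 /= 4  ⇒  (1, 12, 1, 10)
     R1 -= 1·R0  ⇒  (0, 5, 0, 2)
     R2 -= 4·R0  ⇒  (0, 5, 11, 11)
     R3 -= 12·R0  ⇒  (0, 9, 2, 0)
[2] R1 /= 5  ⇒  (0, 1, 0, 3)
     R0 -= 12·R1  ⇒  (1, 0, 1, 0)
     R2 -= 5·R1  ⇒  (0, 0, 11, 9)
     R3 -= 9·R1  ⇒  (0, 0, 2, 12)
[3] R2 /= 11  ⇒  (0, 0, 1, 2)
     R0 -= 1·R2  ⇒  (1, 0, 0, 11)
     R3 -= 2·R2  ⇒  (0, 0, 0, 8)
[4] R3 /= 8  ⇒  (0, 0, 0, 1)
     R0 -= 11·R3  ⇒  (1, 0, 0, 0)
     R1 -= 3·R3  ⇒  (0, 1, 0, 0)
     R2 -= 2·R3  ⇒  (0, 0, 1, 0)

pivot columns: 0, 1, 2, 3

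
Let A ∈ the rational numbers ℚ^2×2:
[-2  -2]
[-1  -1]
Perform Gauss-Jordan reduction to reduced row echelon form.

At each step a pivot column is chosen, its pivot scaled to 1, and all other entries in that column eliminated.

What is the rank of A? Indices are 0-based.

[1] R0 /= -2  ⇒  (1, 1)
     R1 -= -1·R0  ⇒  (0, 0)
column 1 empty below row 1

rank = 1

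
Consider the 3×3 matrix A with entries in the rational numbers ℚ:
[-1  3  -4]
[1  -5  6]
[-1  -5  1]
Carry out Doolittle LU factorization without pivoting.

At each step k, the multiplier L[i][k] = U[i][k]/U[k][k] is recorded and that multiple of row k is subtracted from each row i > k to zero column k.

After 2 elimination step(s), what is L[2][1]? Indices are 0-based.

L[2][1] = 4

k=0: U[0][0]=-1
  eliminate (1,0): mult=-1, new row 1: (0, -2, 2); set L[1][0]=-1
  eliminate (2,0): mult=1, new row 2: (0, -8, 5); set L[2][0]=1
k=1: U[1][1]=-2
  eliminate (2,1): mult=4, new row 2: (0, 0, -3); set L[2][1]=4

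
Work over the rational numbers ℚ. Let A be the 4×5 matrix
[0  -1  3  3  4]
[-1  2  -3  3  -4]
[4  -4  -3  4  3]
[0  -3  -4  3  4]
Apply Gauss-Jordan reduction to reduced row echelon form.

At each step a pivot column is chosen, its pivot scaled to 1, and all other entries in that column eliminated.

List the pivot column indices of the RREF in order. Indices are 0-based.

pivot columns: 0, 1, 2, 3

pivot(0,0): swap R0↔R1
pivot(0,0)=-1: scale R0 → (1, -2, 3, -3, 4)
  clear (2,0): R2 −= (4)R0 → (0, 4, -15, 16, -13)
pivot(1,1)=-1: scale R1 → (0, 1, -3, -3, -4)
  clear (0,1): R0 −= (-2)R1 → (1, 0, -3, -9, -4)
  clear (2,1): R2 −= (4)R1 → (0, 0, -3, 28, 3)
  clear (3,1): R3 −= (-3)R1 → (0, 0, -13, -6, -8)
pivot(2,2)=-3: scale R2 → (0, 0, 1, -28/3, -1)
  clear (0,2): R0 −= (-3)R2 → (1, 0, 0, -37, -7)
  clear (1,2): R1 −= (-3)R2 → (0, 1, 0, -31, -7)
  clear (3,2): R3 −= (-13)R2 → (0, 0, 0, -382/3, -21)
pivot(3,3)=-382/3: scale R3 → (0, 0, 0, 1, 63/382)
  clear (0,3): R0 −= (-37)R3 → (1, 0, 0, 0, -343/382)
  clear (1,3): R1 −= (-31)R3 → (0, 1, 0, 0, -721/382)
  clear (2,3): R2 −= (-28/3)R3 → (0, 0, 1, 0, 103/191)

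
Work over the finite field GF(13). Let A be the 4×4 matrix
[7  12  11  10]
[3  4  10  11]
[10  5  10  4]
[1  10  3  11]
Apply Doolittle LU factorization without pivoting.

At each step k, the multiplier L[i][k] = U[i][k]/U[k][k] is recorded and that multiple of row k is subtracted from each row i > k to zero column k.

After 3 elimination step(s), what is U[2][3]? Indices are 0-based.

U[2][3] = 11

[col 0] pivot 7
  R1 -= 6*R0 → (0, 10, 9, 3)  (L[1][0] := 6)
  R2 -= 7*R0 → (0, 12, 11, 12)  (L[2][0] := 7)
  R3 -= 2*R0 → (0, 12, 7, 4)  (L[3][0] := 2)
[col 1] pivot 10
  R2 -= 9*R1 → (0, 0, 8, 11)  (L[2][1] := 9)
  R3 -= 9*R1 → (0, 0, 4, 3)  (L[3][1] := 9)
[col 2] pivot 8
  R3 -= 7*R2 → (0, 0, 0, 4)  (L[3][2] := 7)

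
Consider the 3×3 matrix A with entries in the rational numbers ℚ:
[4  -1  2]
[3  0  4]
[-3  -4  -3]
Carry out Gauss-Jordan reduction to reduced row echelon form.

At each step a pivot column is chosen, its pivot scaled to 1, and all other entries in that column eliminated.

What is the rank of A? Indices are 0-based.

rank = 3

[1] R0 /= 4  ⇒  (1, -1/4, 1/2)
     R1 -= 3·R0  ⇒  (0, 3/4, 5/2)
     R2 -= -3·R0  ⇒  (0, -19/4, -3/2)
[2] R1 /= 3/4  ⇒  (0, 1, 10/3)
     R0 -= -1/4·R1  ⇒  (1, 0, 4/3)
     R2 -= -19/4·R1  ⇒  (0, 0, 43/3)
[3] R2 /= 43/3  ⇒  (0, 0, 1)
     R0 -= 4/3·R2  ⇒  (1, 0, 0)
     R1 -= 10/3·R2  ⇒  (0, 1, 0)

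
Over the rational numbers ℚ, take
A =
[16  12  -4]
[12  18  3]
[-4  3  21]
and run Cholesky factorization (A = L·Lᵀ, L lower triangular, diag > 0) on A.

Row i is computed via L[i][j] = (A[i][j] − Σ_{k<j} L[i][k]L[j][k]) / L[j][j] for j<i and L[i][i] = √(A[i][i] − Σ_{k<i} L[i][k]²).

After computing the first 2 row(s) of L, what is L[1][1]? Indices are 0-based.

Step 1: L[0][0] = √(16) = 4.
  L[1][0] = (12) / L[0][0] = 3.
Step 2: L[1][1] = √(9) = 3.

L[1][1] = 3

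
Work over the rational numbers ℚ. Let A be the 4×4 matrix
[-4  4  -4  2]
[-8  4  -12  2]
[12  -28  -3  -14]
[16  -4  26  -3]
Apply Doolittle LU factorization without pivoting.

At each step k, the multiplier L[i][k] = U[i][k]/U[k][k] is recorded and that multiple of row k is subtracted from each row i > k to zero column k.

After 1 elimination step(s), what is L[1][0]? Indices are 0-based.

L[1][0] = 2

Step 1: pivot at (0,0) is -4.
  row1 ← row1 − (2)·row0  ⇒  L[1][0]=2, U row1=(0, -4, -4, -2)
  row2 ← row2 − (-3)·row0  ⇒  L[2][0]=-3, U row2=(0, -16, -15, -8)
  row3 ← row3 − (-4)·row0  ⇒  L[3][0]=-4, U row3=(0, 12, 10, 5)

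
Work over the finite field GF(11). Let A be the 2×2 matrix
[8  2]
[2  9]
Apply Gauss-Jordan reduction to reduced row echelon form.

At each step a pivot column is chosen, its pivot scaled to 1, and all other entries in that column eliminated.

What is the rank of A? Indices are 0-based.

rank = 2

[1] R0 /= 8  ⇒  (1, 3)
     R1 -= 2·R0  ⇒  (0, 3)
[2] R1 /= 3  ⇒  (0, 1)
     R0 -= 3·R1  ⇒  (1, 0)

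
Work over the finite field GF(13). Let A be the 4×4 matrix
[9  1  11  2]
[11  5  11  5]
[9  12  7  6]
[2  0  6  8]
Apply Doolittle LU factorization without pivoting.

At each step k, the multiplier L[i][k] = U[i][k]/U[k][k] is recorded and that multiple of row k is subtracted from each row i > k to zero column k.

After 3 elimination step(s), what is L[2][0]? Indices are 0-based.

[col 0] pivot 9
  R1 -= 7*R0 → (0, 11, 12, 4)  (L[1][0] := 7)
  R2 -= 1*R0 → (0, 11, 9, 4)  (L[2][0] := 1)
  R3 -= 6*R0 → (0, 7, 5, 9)  (L[3][0] := 6)
[col 1] pivot 11
  R2 -= 1*R1 → (0, 0, 10, 0)  (L[2][1] := 1)
  R3 -= 3*R1 → (0, 0, 8, 10)  (L[3][1] := 3)
[col 2] pivot 10
  R3 -= 6*R2 → (0, 0, 0, 10)  (L[3][2] := 6)

L[2][0] = 1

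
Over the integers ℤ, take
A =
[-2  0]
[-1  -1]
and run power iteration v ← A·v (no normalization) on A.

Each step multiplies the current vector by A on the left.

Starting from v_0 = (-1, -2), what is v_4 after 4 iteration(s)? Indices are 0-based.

v_4 = (-16, -17)

v_0 = (-1, -2).
v_1 = A·v_0 = (2, 3).
v_2 = A·v_1 = (-4, -5).
v_3 = A·v_2 = (8, 9).
v_4 = A·v_3 = (-16, -17).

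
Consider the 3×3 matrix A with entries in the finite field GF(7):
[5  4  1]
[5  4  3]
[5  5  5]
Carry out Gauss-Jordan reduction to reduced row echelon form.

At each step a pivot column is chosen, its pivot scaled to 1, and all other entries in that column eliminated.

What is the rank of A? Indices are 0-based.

rank = 3

pivot(0,0)=5: scale R0 → (1, 5, 3)
  clear (1,0): R1 −= (5)R0 → (0, 0, 2)
  clear (2,0): R2 −= (5)R0 → (0, 1, 4)
pivot(1,1): swap R1↔R2
pivot(1,1)=1: scale R1 → (0, 1, 4)
  clear (0,1): R0 −= (5)R1 → (1, 0, 4)
pivot(2,2)=2: scale R2 → (0, 0, 1)
  clear (0,2): R0 −= (4)R2 → (1, 0, 0)
  clear (1,2): R1 −= (4)R2 → (0, 1, 0)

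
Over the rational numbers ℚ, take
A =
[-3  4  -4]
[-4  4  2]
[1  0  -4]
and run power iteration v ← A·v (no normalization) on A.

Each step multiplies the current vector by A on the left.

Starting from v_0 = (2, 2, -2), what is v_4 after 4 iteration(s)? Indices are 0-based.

v_4 = (-278, -308, 98)

v_0 = (2, 2, -2).
v_1 = A·v_0 = (10, -4, 10).
v_2 = A·v_1 = (-86, -36, -30).
v_3 = A·v_2 = (234, 140, 34).
v_4 = A·v_3 = (-278, -308, 98).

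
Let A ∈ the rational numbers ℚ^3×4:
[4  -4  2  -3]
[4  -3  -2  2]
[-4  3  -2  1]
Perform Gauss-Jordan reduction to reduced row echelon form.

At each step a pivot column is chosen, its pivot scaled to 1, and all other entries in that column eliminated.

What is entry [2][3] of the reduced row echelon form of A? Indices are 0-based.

M[2][3] = -3/4

step 1: normalize row 0 (÷4) = (1, -1, 1/2, -3/4)
  row 1: subtract 4×row0 = (0, 1, -4, 5)
  row 2: subtract -4×row0 = (0, -1, 0, -2)
step 2: normalize row 1 (÷1) = (0, 1, -4, 5)
  row 0: subtract -1×row1 = (1, 0, -7/2, 17/4)
  row 2: subtract -1×row1 = (0, 0, -4, 3)
step 3: normalize row 2 (÷-4) = (0, 0, 1, -3/4)
  row 0: subtract -7/2×row2 = (1, 0, 0, 13/8)
  row 1: subtract -4×row2 = (0, 1, 0, 2)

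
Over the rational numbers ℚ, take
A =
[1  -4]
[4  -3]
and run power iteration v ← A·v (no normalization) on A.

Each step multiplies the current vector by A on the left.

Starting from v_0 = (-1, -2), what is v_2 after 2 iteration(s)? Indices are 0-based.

v_0 = (-1, -2).
v_1 = A·v_0 = (7, 2).
v_2 = A·v_1 = (-1, 22).

v_2 = (-1, 22)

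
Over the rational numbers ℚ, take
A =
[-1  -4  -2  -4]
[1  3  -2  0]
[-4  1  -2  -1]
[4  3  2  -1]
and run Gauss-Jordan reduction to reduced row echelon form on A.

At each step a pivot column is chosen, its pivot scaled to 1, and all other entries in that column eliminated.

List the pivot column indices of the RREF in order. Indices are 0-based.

step 1: normalize row 0 (÷-1) = (1, 4, 2, 4)
  row 1: subtract 1×row0 = (0, -1, -4, -4)
  row 2: subtract -4×row0 = (0, 17, 6, 15)
  row 3: subtract 4×row0 = (0, -13, -6, -17)
step 2: normalize row 1 (÷-1) = (0, 1, 4, 4)
  row 0: subtract 4×row1 = (1, 0, -14, -12)
  row 2: subtract 17×row1 = (0, 0, -62, -53)
  row 3: subtract -13×row1 = (0, 0, 46, 35)
step 3: normalize row 2 (÷-62) = (0, 0, 1, 53/62)
  row 0: subtract -14×row2 = (1, 0, 0, -1/31)
  row 1: subtract 4×row2 = (0, 1, 0, 18/31)
  row 3: subtract 46×row2 = (0, 0, 0, -134/31)
step 4: normalize row 3 (÷-134/31) = (0, 0, 0, 1)
  row 0: subtract -1/31×row3 = (1, 0, 0, 0)
  row 1: subtract 18/31×row3 = (0, 1, 0, 0)
  row 2: subtract 53/62×row3 = (0, 0, 1, 0)

pivot columns: 0, 1, 2, 3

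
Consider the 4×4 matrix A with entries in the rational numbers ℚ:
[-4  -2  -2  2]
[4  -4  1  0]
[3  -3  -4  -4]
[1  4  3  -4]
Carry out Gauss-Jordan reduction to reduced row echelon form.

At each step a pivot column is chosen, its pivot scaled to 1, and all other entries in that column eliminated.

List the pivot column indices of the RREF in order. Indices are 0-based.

[1] R0 /= -4  ⇒  (1, 1/2, 1/2, -1/2)
     R1 -= 4·R0  ⇒  (0, -6, -1, 2)
     R2 -= 3·R0  ⇒  (0, -9/2, -11/2, -5/2)
     R3 -= 1·R0  ⇒  (0, 7/2, 5/2, -7/2)
[2] R1 /= -6  ⇒  (0, 1, 1/6, -1/3)
     R0 -= 1/2·R1  ⇒  (1, 0, 5/12, -1/3)
     R2 -= -9/2·R1  ⇒  (0, 0, -19/4, -4)
     R3 -= 7/2·R1  ⇒  (0, 0, 23/12, -7/3)
[3] R2 /= -19/4  ⇒  (0, 0, 1, 16/19)
     R0 -= 5/12·R2  ⇒  (1, 0, 0, -13/19)
     R1 -= 1/6·R2  ⇒  (0, 1, 0, -9/19)
     R3 -= 23/12·R2  ⇒  (0, 0, 0, -75/19)
[4] R3 /= -75/19  ⇒  (0, 0, 0, 1)
     R0 -= -13/19·R3  ⇒  (1, 0, 0, 0)
     R1 -= -9/19·R3  ⇒  (0, 1, 0, 0)
     R2 -= 16/19·R3  ⇒  (0, 0, 1, 0)

pivot columns: 0, 1, 2, 3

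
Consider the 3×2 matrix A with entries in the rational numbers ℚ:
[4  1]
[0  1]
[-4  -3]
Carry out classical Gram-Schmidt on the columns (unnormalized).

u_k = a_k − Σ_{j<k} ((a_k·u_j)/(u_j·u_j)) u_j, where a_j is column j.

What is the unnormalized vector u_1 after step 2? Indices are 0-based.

Step 1: u_0 = a_0 = (4, 0, -4).
Step 2: u_1 = a_1 − (1/2)·u_0 = (-1, 1, -1).

u_1 = (-1, 1, -1)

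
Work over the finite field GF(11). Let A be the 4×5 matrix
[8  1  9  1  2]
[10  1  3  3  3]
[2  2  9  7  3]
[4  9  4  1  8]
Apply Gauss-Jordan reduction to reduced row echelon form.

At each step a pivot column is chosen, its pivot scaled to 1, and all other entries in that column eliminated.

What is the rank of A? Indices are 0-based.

rank = 4

step 1: normalize row 0 (÷8) = (1, 7, 8, 7, 3)
  row 1: subtract 10×row0 = (0, 8, 0, 10, 6)
  row 2: subtract 2×row0 = (0, 10, 4, 4, 8)
  row 3: subtract 4×row0 = (0, 3, 5, 6, 7)
step 2: normalize row 1 (÷8) = (0, 1, 0, 4, 9)
  row 0: subtract 7×row1 = (1, 0, 8, 1, 6)
  row 2: subtract 10×row1 = (0, 0, 4, 8, 6)
  row 3: subtract 3×row1 = (0, 0, 5, 5, 2)
step 3: normalize row 2 (÷4) = (0, 0, 1, 2, 7)
  row 0: subtract 8×row2 = (1, 0, 0, 7, 5)
  row 3: subtract 5×row2 = (0, 0, 0, 6, 0)
step 4: normalize row 3 (÷6) = (0, 0, 0, 1, 0)
  row 0: subtract 7×row3 = (1, 0, 0, 0, 5)
  row 1: subtract 4×row3 = (0, 1, 0, 0, 9)
  row 2: subtract 2×row3 = (0, 0, 1, 0, 7)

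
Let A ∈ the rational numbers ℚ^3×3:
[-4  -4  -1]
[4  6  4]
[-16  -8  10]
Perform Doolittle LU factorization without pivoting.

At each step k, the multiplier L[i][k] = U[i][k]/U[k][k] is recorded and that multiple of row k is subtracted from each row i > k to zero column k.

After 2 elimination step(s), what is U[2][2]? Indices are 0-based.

U[2][2] = 2

Step 1: pivot at (0,0) is -4.
  row1 ← row1 − (-1)·row0  ⇒  L[1][0]=-1, U row1=(0, 2, 3)
  row2 ← row2 − (4)·row0  ⇒  L[2][0]=4, U row2=(0, 8, 14)
Step 2: pivot at (1,1) is 2.
  row2 ← row2 − (4)·row1  ⇒  L[2][1]=4, U row2=(0, 0, 2)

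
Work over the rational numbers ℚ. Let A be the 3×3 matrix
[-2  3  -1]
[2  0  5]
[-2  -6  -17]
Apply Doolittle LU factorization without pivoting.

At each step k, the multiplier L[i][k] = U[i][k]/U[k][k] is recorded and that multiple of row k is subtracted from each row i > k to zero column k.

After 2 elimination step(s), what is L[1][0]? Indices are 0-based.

Step 1: pivot at (0,0) is -2.
  row1 ← row1 − (-1)·row0  ⇒  L[1][0]=-1, U row1=(0, 3, 4)
  row2 ← row2 − (1)·row0  ⇒  L[2][0]=1, U row2=(0, -9, -16)
Step 2: pivot at (1,1) is 3.
  row2 ← row2 − (-3)·row1  ⇒  L[2][1]=-3, U row2=(0, 0, -4)

L[1][0] = -1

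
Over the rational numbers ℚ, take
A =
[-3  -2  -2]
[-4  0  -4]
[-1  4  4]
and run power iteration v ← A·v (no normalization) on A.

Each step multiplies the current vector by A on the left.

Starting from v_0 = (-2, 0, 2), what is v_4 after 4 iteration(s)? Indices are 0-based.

v_4 = (-170, -336, -346)

v_0 = (-2, 0, 2).
v_1 = A·v_0 = (2, 0, 10).
v_2 = A·v_1 = (-26, -48, 38).
v_3 = A·v_2 = (98, -48, -14).
v_4 = A·v_3 = (-170, -336, -346).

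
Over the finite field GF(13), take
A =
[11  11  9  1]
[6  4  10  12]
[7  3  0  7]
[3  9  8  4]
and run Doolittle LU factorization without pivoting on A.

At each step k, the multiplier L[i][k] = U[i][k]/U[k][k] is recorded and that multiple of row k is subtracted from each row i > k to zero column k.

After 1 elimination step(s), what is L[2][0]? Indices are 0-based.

L[2][0] = 3

[col 0] pivot 11
  R1 -= 10*R0 → (0, 11, 11, 2)  (L[1][0] := 10)
  R2 -= 3*R0 → (0, 9, 12, 4)  (L[2][0] := 3)
  R3 -= 5*R0 → (0, 6, 2, 12)  (L[3][0] := 5)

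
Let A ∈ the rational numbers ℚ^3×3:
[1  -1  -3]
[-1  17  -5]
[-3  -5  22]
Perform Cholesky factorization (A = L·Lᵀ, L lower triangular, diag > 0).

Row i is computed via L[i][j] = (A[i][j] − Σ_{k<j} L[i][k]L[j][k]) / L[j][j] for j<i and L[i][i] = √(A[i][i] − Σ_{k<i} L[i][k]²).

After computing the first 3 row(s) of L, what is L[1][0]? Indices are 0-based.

Step 1: L[0][0] = √(1) = 1.
  L[1][0] = (-1) / L[0][0] = -1.
Step 2: L[1][1] = √(16) = 4.
  L[2][0] = (-3) / L[0][0] = -3.
  L[2][1] = (-8) / L[1][1] = -2.
Step 3: L[2][2] = √(9) = 3.

L[1][0] = -1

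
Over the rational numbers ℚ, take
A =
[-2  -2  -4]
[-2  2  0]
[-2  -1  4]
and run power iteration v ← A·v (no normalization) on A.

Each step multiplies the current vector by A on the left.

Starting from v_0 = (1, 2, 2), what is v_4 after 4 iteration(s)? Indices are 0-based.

v_4 = (-80, 592, 928)

v_0 = (1, 2, 2).
v_1 = A·v_0 = (-14, 2, 4).
v_2 = A·v_1 = (8, 32, 42).
v_3 = A·v_2 = (-248, 48, 120).
v_4 = A·v_3 = (-80, 592, 928).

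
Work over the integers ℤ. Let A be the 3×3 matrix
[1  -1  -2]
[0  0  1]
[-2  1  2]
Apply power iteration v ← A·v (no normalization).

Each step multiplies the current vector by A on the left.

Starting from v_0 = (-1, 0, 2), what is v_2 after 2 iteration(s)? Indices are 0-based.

v_0 = (-1, 0, 2).
v_1 = A·v_0 = (-5, 2, 6).
v_2 = A·v_1 = (-19, 6, 24).

v_2 = (-19, 6, 24)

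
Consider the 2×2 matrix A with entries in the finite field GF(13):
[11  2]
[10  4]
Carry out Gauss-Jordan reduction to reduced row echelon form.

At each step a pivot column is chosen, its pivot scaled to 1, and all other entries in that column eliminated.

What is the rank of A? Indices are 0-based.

pivot(0,0)=11: scale R0 → (1, 12)
  clear (1,0): R1 −= (10)R0 → (0, 1)
pivot(1,1)=1: scale R1 → (0, 1)
  clear (0,1): R0 −= (12)R1 → (1, 0)

rank = 2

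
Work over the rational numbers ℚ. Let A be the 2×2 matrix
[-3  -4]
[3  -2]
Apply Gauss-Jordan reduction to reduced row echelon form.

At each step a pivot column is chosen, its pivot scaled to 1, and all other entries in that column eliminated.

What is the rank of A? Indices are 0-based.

pivot(0,0)=-3: scale R0 → (1, 4/3)
  clear (1,0): R1 −= (3)R0 → (0, -6)
pivot(1,1)=-6: scale R1 → (0, 1)
  clear (0,1): R0 −= (4/3)R1 → (1, 0)

rank = 2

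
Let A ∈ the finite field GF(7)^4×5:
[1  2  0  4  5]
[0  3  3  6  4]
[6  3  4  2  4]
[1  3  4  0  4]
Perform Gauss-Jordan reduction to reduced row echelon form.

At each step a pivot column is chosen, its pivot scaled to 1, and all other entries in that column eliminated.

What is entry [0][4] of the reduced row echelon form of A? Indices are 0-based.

pivot(0,0)=1: scale R0 → (1, 2, 0, 4, 5)
  clear (2,0): R2 −= (6)R0 → (0, 5, 4, 6, 2)
  clear (3,0): R3 −= (1)R0 → (0, 1, 4, 3, 6)
pivot(1,1)=3: scale R1 → (0, 1, 1, 2, 6)
  clear (0,1): R0 −= (2)R1 → (1, 0, 5, 0, 0)
  clear (2,1): R2 −= (5)R1 → (0, 0, 6, 3, 0)
  clear (3,1): R3 −= (1)R1 → (0, 0, 3, 1, 0)
pivot(2,2)=6: scale R2 → (0, 0, 1, 4, 0)
  clear (0,2): R0 −= (5)R2 → (1, 0, 0, 1, 0)
  clear (1,2): R1 −= (1)R2 → (0, 1, 0, 5, 6)
  clear (3,2): R3 −= (3)R2 → (0, 0, 0, 3, 0)
pivot(3,3)=3: scale R3 → (0, 0, 0, 1, 0)
  clear (0,3): R0 −= (1)R3 → (1, 0, 0, 0, 0)
  clear (1,3): R1 −= (5)R3 → (0, 1, 0, 0, 6)
  clear (2,3): R2 −= (4)R3 → (0, 0, 1, 0, 0)

M[0][4] = 0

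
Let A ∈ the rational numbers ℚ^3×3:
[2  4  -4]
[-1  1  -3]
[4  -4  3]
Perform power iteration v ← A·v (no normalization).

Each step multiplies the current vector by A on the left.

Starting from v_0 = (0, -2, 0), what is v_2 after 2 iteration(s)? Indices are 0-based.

v_2 = (-56, -18, 0)

v_0 = (0, -2, 0).
v_1 = A·v_0 = (-8, -2, 8).
v_2 = A·v_1 = (-56, -18, 0).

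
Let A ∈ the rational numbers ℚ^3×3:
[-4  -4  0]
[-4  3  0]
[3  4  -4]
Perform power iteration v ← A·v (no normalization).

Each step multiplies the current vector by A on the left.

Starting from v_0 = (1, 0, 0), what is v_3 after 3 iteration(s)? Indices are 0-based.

v_0 = (1, 0, 0).
v_1 = A·v_0 = (-4, -4, 3).
v_2 = A·v_1 = (32, 4, -40).
v_3 = A·v_2 = (-144, -116, 272).

v_3 = (-144, -116, 272)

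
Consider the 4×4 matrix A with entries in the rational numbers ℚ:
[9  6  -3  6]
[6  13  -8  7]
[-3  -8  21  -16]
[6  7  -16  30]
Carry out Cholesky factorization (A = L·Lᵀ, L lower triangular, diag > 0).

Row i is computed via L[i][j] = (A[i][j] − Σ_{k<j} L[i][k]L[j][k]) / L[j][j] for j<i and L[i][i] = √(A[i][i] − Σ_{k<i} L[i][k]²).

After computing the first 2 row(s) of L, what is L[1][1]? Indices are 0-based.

L[1][1] = 3

Step 1: L[0][0] = √(9) = 3.
  L[1][0] = (6) / L[0][0] = 2.
Step 2: L[1][1] = √(9) = 3.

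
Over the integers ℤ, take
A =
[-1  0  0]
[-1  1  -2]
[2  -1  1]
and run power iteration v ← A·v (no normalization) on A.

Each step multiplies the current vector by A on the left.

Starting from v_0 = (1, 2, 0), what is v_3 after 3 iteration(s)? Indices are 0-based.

v_3 = (-1, 7, -3)

v_0 = (1, 2, 0).
v_1 = A·v_0 = (-1, 1, 0).
v_2 = A·v_1 = (1, 2, -3).
v_3 = A·v_2 = (-1, 7, -3).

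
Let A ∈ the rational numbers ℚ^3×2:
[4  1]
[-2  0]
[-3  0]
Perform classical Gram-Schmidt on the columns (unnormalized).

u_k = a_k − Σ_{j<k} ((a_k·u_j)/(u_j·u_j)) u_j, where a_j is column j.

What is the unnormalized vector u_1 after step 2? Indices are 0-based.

u_1 = (13/29, 8/29, 12/29)

Step 1: u_0 = a_0 = (4, -2, -3).
Step 2: u_1 = a_1 − (4/29)·u_0 = (13/29, 8/29, 12/29).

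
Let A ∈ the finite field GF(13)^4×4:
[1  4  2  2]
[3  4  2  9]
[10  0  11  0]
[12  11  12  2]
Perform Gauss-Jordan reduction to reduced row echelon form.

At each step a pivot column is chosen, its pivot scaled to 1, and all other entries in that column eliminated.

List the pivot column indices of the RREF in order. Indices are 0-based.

pivot columns: 0, 1, 2, 3

[1] R0 /= 1  ⇒  (1, 4, 2, 2)
     R1 -= 3·R0  ⇒  (0, 5, 9, 3)
     R2 -= 10·R0  ⇒  (0, 12, 4, 6)
     R3 -= 12·R0  ⇒  (0, 2, 1, 4)
[2] R1 /= 5  ⇒  (0, 1, 7, 11)
     R0 -= 4·R1  ⇒  (1, 0, 0, 10)
     R2 -= 12·R1  ⇒  (0, 0, 11, 4)
     R3 -= 2·R1  ⇒  (0, 0, 0, 8)
[3] R2 /= 11  ⇒  (0, 0, 1, 11)
     R1 -= 7·R2  ⇒  (0, 1, 0, 12)
[4] R3 /= 8  ⇒  (0, 0, 0, 1)
     R0 -= 10·R3  ⇒  (1, 0, 0, 0)
     R1 -= 12·R3  ⇒  (0, 1, 0, 0)
     R2 -= 11·R3  ⇒  (0, 0, 1, 0)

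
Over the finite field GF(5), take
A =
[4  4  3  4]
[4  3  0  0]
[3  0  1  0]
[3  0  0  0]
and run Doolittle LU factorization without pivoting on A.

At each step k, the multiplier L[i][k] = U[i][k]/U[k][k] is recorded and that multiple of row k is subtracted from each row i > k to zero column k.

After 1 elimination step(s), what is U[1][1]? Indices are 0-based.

[col 0] pivot 4
  R1 -= 1*R0 → (0, 4, 2, 1)  (L[1][0] := 1)
  R2 -= 2*R0 → (0, 2, 0, 2)  (L[2][0] := 2)
  R3 -= 2*R0 → (0, 2, 4, 2)  (L[3][0] := 2)

U[1][1] = 4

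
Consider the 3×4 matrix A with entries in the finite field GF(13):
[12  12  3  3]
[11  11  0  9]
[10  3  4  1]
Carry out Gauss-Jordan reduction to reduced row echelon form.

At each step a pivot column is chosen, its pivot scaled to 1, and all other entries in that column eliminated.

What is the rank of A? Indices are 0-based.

step 1: normalize row 0 (÷12) = (1, 1, 10, 10)
  row 1: subtract 11×row0 = (0, 0, 7, 3)
  row 2: subtract 10×row0 = (0, 6, 8, 5)
step 2: exchange rows 1,2
step 2: normalize row 1 (÷6) = (0, 1, 10, 3)
  row 0: subtract 1×row1 = (1, 0, 0, 7)
step 3: normalize row 2 (÷7) = (0, 0, 1, 6)
  row 1: subtract 10×row2 = (0, 1, 0, 8)

rank = 3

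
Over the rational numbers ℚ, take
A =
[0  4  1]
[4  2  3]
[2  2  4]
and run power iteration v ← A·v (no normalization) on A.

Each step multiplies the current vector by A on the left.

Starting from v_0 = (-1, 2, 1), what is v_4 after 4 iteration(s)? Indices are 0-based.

v_4 = (1692, 2868, 2640)

v_0 = (-1, 2, 1).
v_1 = A·v_0 = (9, 3, 6).
v_2 = A·v_1 = (18, 60, 48).
v_3 = A·v_2 = (288, 336, 348).
v_4 = A·v_3 = (1692, 2868, 2640).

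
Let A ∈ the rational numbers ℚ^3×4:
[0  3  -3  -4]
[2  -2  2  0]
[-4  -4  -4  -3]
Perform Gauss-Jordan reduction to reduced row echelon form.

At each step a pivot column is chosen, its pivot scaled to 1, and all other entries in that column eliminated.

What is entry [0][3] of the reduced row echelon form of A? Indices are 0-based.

step 1: exchange rows 0,1
step 1: normalize row 0 (÷2) = (1, -1, 1, 0)
  row 2: subtract -4×row0 = (0, -8, 0, -3)
step 2: normalize row 1 (÷3) = (0, 1, -1, -4/3)
  row 0: subtract -1×row1 = (1, 0, 0, -4/3)
  row 2: subtract -8×row1 = (0, 0, -8, -41/3)
step 3: normalize row 2 (÷-8) = (0, 0, 1, 41/24)
  row 1: subtract -1×row2 = (0, 1, 0, 3/8)

M[0][3] = -4/3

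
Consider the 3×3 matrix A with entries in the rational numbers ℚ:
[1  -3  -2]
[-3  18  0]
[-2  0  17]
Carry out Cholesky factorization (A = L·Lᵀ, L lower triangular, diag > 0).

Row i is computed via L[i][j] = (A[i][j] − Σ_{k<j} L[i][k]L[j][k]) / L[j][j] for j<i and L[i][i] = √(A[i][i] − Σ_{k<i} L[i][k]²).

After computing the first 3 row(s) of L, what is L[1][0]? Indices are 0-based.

Step 1: L[0][0] = √(1) = 1.
  L[1][0] = (-3) / L[0][0] = -3.
Step 2: L[1][1] = √(9) = 3.
  L[2][0] = (-2) / L[0][0] = -2.
  L[2][1] = (-6) / L[1][1] = -2.
Step 3: L[2][2] = √(9) = 3.

L[1][0] = -3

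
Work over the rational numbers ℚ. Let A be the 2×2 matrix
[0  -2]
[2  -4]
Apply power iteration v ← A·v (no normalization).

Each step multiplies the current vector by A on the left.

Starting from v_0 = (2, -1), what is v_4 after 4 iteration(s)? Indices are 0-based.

v_0 = (2, -1).
v_1 = A·v_0 = (2, 8).
v_2 = A·v_1 = (-16, -28).
v_3 = A·v_2 = (56, 80).
v_4 = A·v_3 = (-160, -208).

v_4 = (-160, -208)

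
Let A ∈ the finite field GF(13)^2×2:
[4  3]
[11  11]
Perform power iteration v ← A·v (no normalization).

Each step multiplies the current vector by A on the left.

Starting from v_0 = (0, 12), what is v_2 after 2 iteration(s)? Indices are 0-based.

v_0 = (0, 12).
v_1 = A·v_0 = (10, 2).
v_2 = A·v_1 = (7, 2).

v_2 = (7, 2)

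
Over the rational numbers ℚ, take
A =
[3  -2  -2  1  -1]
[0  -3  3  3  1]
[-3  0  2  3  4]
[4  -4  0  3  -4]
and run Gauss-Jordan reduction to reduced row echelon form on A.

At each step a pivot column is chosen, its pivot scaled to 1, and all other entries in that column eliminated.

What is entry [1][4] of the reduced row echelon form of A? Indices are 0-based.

[1] R0 /= 3  ⇒  (1, -2/3, -2/3, 1/3, -1/3)
     R2 -= -3·R0  ⇒  (0, -2, 0, 4, 3)
     R3 -= 4·R0  ⇒  (0, -4/3, 8/3, 5/3, -8/3)
[2] R1 /= -3  ⇒  (0, 1, -1, -1, -1/3)
     R0 -= -2/3·R1  ⇒  (1, 0, -4/3, -1/3, -5/9)
     R2 -= -2·R1  ⇒  (0, 0, -2, 2, 7/3)
     R3 -= -4/3·R1  ⇒  (0, 0, 4/3, 1/3, -28/9)
[3] R2 /= -2  ⇒  (0, 0, 1, -1, -7/6)
     R0 -= -4/3·R2  ⇒  (1, 0, 0, -5/3, -19/9)
     R1 -= -1·R2  ⇒  (0, 1, 0, -2, -3/2)
     R3 -= 4/3·R2  ⇒  (0, 0, 0, 5/3, -14/9)
[4] R3 /= 5/3  ⇒  (0, 0, 0, 1, -14/15)
     R0 -= -5/3·R3  ⇒  (1, 0, 0, 0, -11/3)
     R1 -= -2·R3  ⇒  (0, 1, 0, 0, -101/30)
     R2 -= -1·R3  ⇒  (0, 0, 1, 0, -21/10)

M[1][4] = -101/30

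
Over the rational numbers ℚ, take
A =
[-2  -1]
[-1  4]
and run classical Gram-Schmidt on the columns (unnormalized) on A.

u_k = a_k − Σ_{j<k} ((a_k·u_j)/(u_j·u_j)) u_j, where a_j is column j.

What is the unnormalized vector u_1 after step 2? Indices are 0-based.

Step 1: u_0 = a_0 = (-2, -1).
Step 2: u_1 = a_1 − (-2/5)·u_0 = (-9/5, 18/5).

u_1 = (-9/5, 18/5)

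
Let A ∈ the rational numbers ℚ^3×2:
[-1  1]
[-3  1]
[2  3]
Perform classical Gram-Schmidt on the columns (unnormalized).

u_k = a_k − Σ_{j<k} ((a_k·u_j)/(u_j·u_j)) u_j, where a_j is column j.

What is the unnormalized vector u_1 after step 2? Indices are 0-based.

Step 1: u_0 = a_0 = (-1, -3, 2).
Step 2: u_1 = a_1 − (1/7)·u_0 = (8/7, 10/7, 19/7).

u_1 = (8/7, 10/7, 19/7)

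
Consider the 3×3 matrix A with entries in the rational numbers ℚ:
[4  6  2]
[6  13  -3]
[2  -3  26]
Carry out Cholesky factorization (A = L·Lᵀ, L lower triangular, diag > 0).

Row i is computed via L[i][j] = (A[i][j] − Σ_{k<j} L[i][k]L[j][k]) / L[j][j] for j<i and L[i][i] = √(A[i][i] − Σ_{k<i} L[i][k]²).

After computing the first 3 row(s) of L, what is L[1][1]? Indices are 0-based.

L[1][1] = 2

Step 1: L[0][0] = √(4) = 2.
  L[1][0] = (6) / L[0][0] = 3.
Step 2: L[1][1] = √(4) = 2.
  L[2][0] = (2) / L[0][0] = 1.
  L[2][1] = (-6) / L[1][1] = -3.
Step 3: L[2][2] = √(16) = 4.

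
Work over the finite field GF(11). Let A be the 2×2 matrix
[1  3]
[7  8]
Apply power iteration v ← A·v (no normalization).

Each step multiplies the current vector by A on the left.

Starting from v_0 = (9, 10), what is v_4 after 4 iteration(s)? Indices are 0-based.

v_0 = (9, 10).
v_1 = A·v_0 = (6, 0).
v_2 = A·v_1 = (6, 9).
v_3 = A·v_2 = (0, 4).
v_4 = A·v_3 = (1, 10).

v_4 = (1, 10)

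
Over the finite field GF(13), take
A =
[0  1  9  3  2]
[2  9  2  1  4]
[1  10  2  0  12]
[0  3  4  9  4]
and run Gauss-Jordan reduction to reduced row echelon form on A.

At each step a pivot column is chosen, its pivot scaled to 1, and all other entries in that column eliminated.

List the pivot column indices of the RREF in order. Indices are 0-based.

[1] R0 <-> R1
[1] R0 /= 2  ⇒  (1, 11, 1, 7, 2)
     R2 -= 1·R0  ⇒  (0, 12, 1, 6, 10)
[2] R1 /= 1  ⇒  (0, 1, 9, 3, 2)
     R0 -= 11·R1  ⇒  (1, 0, 6, 0, 6)
     R2 -= 12·R1  ⇒  (0, 0, 10, 9, 12)
     R3 -= 3·R1  ⇒  (0, 0, 3, 0, 11)
[3] R2 /= 10  ⇒  (0, 0, 1, 10, 9)
     R0 -= 6·R2  ⇒  (1, 0, 0, 5, 4)
     R1 -= 9·R2  ⇒  (0, 1, 0, 4, 12)
     R3 -= 3·R2  ⇒  (0, 0, 0, 9, 10)
[4] R3 /= 9  ⇒  (0, 0, 0, 1, 4)
     R0 -= 5·R3  ⇒  (1, 0, 0, 0, 10)
     R1 -= 4·R3  ⇒  (0, 1, 0, 0, 9)
     R2 -= 10·R3  ⇒  (0, 0, 1, 0, 8)

pivot columns: 0, 1, 2, 3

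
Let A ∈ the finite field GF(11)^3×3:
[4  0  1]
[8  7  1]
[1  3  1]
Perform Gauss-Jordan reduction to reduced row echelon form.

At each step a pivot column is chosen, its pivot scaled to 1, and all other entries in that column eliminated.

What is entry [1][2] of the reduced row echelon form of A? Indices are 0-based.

step 1: normalize row 0 (÷4) = (1, 0, 3)
  row 1: subtract 8×row0 = (0, 7, 10)
  row 2: subtract 1×row0 = (0, 3, 9)
step 2: normalize row 1 (÷7) = (0, 1, 3)
  row 2: subtract 3×row1 = (0, 0, 0)
skip col 2 (zero from row 2)

M[1][2] = 3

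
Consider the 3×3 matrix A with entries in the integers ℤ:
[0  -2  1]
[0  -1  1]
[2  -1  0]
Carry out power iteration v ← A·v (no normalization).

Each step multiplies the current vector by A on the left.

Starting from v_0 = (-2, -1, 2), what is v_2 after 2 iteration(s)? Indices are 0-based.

v_2 = (-9, -6, 5)

v_0 = (-2, -1, 2).
v_1 = A·v_0 = (4, 3, -3).
v_2 = A·v_1 = (-9, -6, 5).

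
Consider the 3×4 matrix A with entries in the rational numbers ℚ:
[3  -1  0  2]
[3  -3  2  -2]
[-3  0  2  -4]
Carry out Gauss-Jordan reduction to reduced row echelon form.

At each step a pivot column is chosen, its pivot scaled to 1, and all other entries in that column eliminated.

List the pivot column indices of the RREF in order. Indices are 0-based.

pivot columns: 0, 1, 2

[1] R0 /= 3  ⇒  (1, -1/3, 0, 2/3)
     R1 -= 3·R0  ⇒  (0, -2, 2, -4)
     R2 -= -3·R0  ⇒  (0, -1, 2, -2)
[2] R1 /= -2  ⇒  (0, 1, -1, 2)
     R0 -= -1/3·R1  ⇒  (1, 0, -1/3, 4/3)
     R2 -= -1·R1  ⇒  (0, 0, 1, 0)
[3] R2 /= 1  ⇒  (0, 0, 1, 0)
     R0 -= -1/3·R2  ⇒  (1, 0, 0, 4/3)
     R1 -= -1·R2  ⇒  (0, 1, 0, 2)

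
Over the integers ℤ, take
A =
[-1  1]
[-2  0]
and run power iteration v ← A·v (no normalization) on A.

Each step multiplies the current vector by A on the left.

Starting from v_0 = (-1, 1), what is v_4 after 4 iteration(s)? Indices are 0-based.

v_0 = (-1, 1).
v_1 = A·v_0 = (2, 2).
v_2 = A·v_1 = (0, -4).
v_3 = A·v_2 = (-4, 0).
v_4 = A·v_3 = (4, 8).

v_4 = (4, 8)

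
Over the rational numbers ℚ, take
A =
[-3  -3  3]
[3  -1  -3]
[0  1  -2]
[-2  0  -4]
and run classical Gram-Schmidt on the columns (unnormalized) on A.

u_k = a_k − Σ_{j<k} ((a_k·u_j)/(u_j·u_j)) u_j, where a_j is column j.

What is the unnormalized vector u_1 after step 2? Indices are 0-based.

u_1 = (-24/11, -20/11, 1, 6/11)

Step 1: u_0 = a_0 = (-3, 3, 0, -2).
Step 2: u_1 = a_1 − (3/11)·u_0 = (-24/11, -20/11, 1, 6/11).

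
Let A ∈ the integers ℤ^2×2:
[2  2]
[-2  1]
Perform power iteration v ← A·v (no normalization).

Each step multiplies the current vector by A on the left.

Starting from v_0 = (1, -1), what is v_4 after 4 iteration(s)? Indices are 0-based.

v_4 = (-18, 45)

v_0 = (1, -1).
v_1 = A·v_0 = (0, -3).
v_2 = A·v_1 = (-6, -3).
v_3 = A·v_2 = (-18, 9).
v_4 = A·v_3 = (-18, 45).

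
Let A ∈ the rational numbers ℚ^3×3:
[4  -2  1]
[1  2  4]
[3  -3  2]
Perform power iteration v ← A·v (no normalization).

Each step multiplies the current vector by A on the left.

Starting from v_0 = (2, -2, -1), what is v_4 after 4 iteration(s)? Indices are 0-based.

v_0 = (2, -2, -1).
v_1 = A·v_0 = (11, -6, 10).
v_2 = A·v_1 = (66, 39, 71).
v_3 = A·v_2 = (257, 428, 223).
v_4 = A·v_3 = (395, 2005, -67).

v_4 = (395, 2005, -67)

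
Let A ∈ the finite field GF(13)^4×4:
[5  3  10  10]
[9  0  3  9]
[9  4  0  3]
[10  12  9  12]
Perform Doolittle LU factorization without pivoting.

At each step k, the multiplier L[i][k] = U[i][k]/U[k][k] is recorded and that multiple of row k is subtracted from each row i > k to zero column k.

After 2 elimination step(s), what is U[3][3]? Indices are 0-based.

Step 1: pivot at (0,0) is 5.
  row1 ← row1 − (7)·row0  ⇒  L[1][0]=7, U row1=(0, 5, 11, 4)
  row2 ← row2 − (7)·row0  ⇒  L[2][0]=7, U row2=(0, 9, 8, 11)
  row3 ← row3 − (2)·row0  ⇒  L[3][0]=2, U row3=(0, 6, 2, 5)
Step 2: pivot at (1,1) is 5.
  row2 ← row2 − (7)·row1  ⇒  L[2][1]=7, U row2=(0, 0, 9, 9)
  row3 ← row3 − (9)·row1  ⇒  L[3][1]=9, U row3=(0, 0, 7, 8)

U[3][3] = 8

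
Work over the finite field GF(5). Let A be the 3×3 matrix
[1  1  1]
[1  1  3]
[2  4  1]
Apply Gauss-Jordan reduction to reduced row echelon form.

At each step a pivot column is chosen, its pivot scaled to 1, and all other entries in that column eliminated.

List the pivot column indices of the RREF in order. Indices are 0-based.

pivot columns: 0, 1, 2

step 1: normalize row 0 (÷1) = (1, 1, 1)
  row 1: subtract 1×row0 = (0, 0, 2)
  row 2: subtract 2×row0 = (0, 2, 4)
step 2: exchange rows 1,2
step 2: normalize row 1 (÷2) = (0, 1, 2)
  row 0: subtract 1×row1 = (1, 0, 4)
step 3: normalize row 2 (÷2) = (0, 0, 1)
  row 0: subtract 4×row2 = (1, 0, 0)
  row 1: subtract 2×row2 = (0, 1, 0)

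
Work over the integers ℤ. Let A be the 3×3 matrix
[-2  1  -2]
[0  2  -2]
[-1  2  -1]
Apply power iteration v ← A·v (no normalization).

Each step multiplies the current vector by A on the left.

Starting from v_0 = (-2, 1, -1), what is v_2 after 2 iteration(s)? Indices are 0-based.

v_2 = (-20, -2, -4)

v_0 = (-2, 1, -1).
v_1 = A·v_0 = (7, 4, 5).
v_2 = A·v_1 = (-20, -2, -4).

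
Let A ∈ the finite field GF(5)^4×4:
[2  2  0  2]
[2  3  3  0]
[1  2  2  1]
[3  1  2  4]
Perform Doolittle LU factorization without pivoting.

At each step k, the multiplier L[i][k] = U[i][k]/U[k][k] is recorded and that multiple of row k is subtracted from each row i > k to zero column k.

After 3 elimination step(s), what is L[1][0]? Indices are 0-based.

Step 1: pivot at (0,0) is 2.
  row1 ← row1 − (1)·row0  ⇒  L[1][0]=1, U row1=(0, 1, 3, 3)
  row2 ← row2 − (3)·row0  ⇒  L[2][0]=3, U row2=(0, 1, 2, 0)
  row3 ← row3 − (4)·row0  ⇒  L[3][0]=4, U row3=(0, 3, 2, 1)
Step 2: pivot at (1,1) is 1.
  row2 ← row2 − (1)·row1  ⇒  L[2][1]=1, U row2=(0, 0, 4, 2)
  row3 ← row3 − (3)·row1  ⇒  L[3][1]=3, U row3=(0, 0, 3, 2)
Step 3: pivot at (2,2) is 4.
  row3 ← row3 − (2)·row2  ⇒  L[3][2]=2, U row3=(0, 0, 0, 3)

L[1][0] = 1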